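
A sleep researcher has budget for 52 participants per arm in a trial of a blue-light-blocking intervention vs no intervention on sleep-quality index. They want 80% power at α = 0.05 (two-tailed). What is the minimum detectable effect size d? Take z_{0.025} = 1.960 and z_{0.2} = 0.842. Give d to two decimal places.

d_min ≈ 0.55

For two independent groups of n = 52 each: d_min = (z_{α/2} + z_β)·√(2/n).
z-sum = 1.960 + 0.842 = 2.802.
d_min = 2.802 × √(2/52) = 2.802 × 0.1961 = 0.550.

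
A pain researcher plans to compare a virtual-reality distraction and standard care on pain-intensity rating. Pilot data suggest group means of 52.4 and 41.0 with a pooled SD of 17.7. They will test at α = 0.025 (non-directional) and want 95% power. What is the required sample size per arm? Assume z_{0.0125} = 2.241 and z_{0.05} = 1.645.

Cohen's d = |M₁ − M₂| / SD_pooled = |52.4 − 41.0| / 17.7 = 11.4 / 17.7 = 0.644.
For two independent groups with equal n: n = 2·((z_{α/2} + z_β) / d)².
z_{α/2} + z_β = 2.241 + 1.645 = 3.886.
n = 2 × (3.886 / 0.644)² = 2 × 6.034² = 2 × 36.41 = 72.8.
Round up to the next whole participant.

n = 73 per group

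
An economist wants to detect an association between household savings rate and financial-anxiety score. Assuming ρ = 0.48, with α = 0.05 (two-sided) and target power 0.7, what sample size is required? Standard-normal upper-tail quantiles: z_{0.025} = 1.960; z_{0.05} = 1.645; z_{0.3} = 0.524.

Fisher's z: C = ½·ln((1+r)/(1−r)) = ½·ln(2.8462) = 0.5230.
n = ((z_{α/2} + z_β)/C)² + 3.
(1.960 + 0.524) / 0.5230 = 2.484 / 0.5230 = 4.750.
n = 4.750² + 3 = 22.56 + 3 = 25.6.
Round up.

n = 26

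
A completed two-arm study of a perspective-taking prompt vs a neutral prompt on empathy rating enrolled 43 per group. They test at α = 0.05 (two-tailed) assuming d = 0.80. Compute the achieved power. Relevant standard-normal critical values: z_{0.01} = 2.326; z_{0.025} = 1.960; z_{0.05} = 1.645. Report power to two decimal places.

power ≈ 0.96

For two equal groups, power = Φ(d·√(n/2) − z_{α/2}).
d·√(n/2) = 0.80 × √(43/2) = 0.80 × 4.637 = 3.709.
z_β = 3.709 − 1.960 = 1.749.
Power = Φ(1.749) = 0.960.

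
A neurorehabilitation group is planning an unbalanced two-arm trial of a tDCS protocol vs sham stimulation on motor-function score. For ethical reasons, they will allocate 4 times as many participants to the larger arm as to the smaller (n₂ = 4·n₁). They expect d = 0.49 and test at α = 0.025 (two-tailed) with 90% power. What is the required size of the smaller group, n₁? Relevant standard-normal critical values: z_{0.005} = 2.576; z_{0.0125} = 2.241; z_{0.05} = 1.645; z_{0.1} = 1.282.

With allocation ratio k = n₂/n₁ = 4, Var(x̄₁−x̄₂) = σ²(1/n₁ + 1/(k·n₁)) = σ²·(k+1)/(k·n₁).
So n₁ = (1 + 1/k)·((z_{α/2} + z_β)/d)² = 1.250 × (3.523/0.49)².
n₁ = 1.250 × 51.69 = 64.6.
Round up: n₁ = 65, giving n₂ = 4 × 65 = 260.

n₁ = 65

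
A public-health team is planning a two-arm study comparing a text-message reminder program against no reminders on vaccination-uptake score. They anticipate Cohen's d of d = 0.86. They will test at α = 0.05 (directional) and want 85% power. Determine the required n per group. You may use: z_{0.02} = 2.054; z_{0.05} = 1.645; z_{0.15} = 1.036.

For two independent groups with equal n: n = 2·((z_{α} + z_β) / d)².
z_{α} + z_β = 1.645 + 1.036 = 2.681.
n = 2 × (2.681 / 0.86)² = 2 × 3.117² = 2 × 9.72 = 19.4.
Round up to the next whole participant.

n = 20 per group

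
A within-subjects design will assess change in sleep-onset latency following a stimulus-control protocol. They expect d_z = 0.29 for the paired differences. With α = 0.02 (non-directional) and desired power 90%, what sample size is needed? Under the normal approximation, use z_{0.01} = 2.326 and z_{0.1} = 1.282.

For a paired (one-sample on differences) test: n = ((z_{α/2} + z_β) / d)².
z_{α/2} + z_β = 2.326 + 1.282 = 3.608.
n = (3.608 / 0.29)² = 12.441² = 154.79.
Round up.

n = 155 pairs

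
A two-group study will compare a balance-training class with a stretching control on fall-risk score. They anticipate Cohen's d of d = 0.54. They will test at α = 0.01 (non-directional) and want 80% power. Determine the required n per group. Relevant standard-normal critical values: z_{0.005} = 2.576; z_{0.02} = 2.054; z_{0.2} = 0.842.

n = 81 per group

For two independent groups with equal n: n = 2·((z_{α/2} + z_β) / d)².
z_{α/2} + z_β = 2.576 + 0.842 = 3.418.
n = 2 × (3.418 / 0.54)² = 2 × 6.330² = 2 × 40.06 = 80.1.
Round up to the next whole participant.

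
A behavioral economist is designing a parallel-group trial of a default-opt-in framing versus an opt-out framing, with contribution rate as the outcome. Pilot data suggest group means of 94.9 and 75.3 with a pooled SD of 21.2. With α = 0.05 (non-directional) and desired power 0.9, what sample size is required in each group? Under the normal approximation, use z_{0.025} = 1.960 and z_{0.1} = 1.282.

n = 25 per group

Cohen's d = |M₁ − M₂| / SD_pooled = |94.9 − 75.3| / 21.2 = 19.6 / 21.2 = 0.925.
For two independent groups with equal n: n = 2·((z_{α/2} + z_β) / d)².
z_{α/2} + z_β = 1.960 + 1.282 = 3.242.
n = 2 × (3.242 / 0.925)² = 2 × 3.505² = 2 × 12.28 = 24.6.
Round up to the next whole participant.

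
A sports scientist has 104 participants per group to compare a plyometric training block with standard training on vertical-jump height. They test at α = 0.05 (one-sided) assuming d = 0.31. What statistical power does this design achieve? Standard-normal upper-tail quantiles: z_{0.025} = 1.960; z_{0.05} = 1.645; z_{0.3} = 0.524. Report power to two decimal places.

power ≈ 0.72

For two equal groups, power = Φ(d·√(n/2) − z_{α}).
d·√(n/2) = 0.31 × √(104/2) = 0.31 × 7.211 = 2.235.
z_β = 2.235 − 1.645 = 0.590.
Power = Φ(0.590) = 0.723.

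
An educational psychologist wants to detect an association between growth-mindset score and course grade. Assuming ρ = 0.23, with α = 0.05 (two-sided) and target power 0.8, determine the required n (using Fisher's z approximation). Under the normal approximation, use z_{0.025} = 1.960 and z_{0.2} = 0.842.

Fisher's z: C = ½·ln((1+r)/(1−r)) = ½·ln(1.5974) = 0.2342.
n = ((z_{α/2} + z_β)/C)² + 3.
(1.960 + 0.842) / 0.2342 = 2.802 / 0.2342 = 11.964.
n = 11.964² + 3 = 143.14 + 3 = 146.1.
Round up.

n = 147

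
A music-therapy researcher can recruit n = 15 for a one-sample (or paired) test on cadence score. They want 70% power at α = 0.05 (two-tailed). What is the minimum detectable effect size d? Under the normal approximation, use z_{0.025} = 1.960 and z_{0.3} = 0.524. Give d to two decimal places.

For a single sample (or paired design) of n = 15: d_min = (z_{α/2} + z_β)/√n.
z-sum = 1.960 + 0.524 = 2.484.
d_min = 2.484 / √15 = 2.484 / 3.873 = 0.641.

d_min ≈ 0.64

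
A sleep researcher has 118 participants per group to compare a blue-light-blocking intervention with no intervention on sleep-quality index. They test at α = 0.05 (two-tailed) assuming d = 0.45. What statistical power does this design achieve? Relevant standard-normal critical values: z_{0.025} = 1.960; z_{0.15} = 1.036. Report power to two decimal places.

For two equal groups, power = Φ(d·√(n/2) − z_{α/2}).
d·√(n/2) = 0.45 × √(118/2) = 0.45 × 7.681 = 3.457.
z_β = 3.457 − 1.960 = 1.497.
Power = Φ(1.497) = 0.933.

power ≈ 0.93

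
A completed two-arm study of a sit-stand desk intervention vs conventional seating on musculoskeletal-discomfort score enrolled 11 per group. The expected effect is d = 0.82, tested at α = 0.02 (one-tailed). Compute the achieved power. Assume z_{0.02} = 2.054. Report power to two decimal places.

power ≈ 0.45

For two equal groups, power = Φ(d·√(n/2) − z_{α}).
d·√(n/2) = 0.82 × √(11/2) = 0.82 × 2.345 = 1.923.
z_β = 1.923 − 2.054 = -0.131.
Power = Φ(-0.131) = 0.448.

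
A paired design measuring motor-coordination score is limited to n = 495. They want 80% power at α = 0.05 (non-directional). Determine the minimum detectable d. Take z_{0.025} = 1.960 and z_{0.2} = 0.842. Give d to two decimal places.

For a single sample (or paired design) of n = 495: d_min = (z_{α/2} + z_β)/√n.
z-sum = 1.960 + 0.842 = 2.802.
d_min = 2.802 / √495 = 2.802 / 22.249 = 0.126.

d_min ≈ 0.13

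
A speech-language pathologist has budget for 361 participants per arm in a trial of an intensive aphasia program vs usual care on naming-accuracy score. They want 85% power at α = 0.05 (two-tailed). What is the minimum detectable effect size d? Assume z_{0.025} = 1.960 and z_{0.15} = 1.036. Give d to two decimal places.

d_min ≈ 0.22

For two independent groups of n = 361 each: d_min = (z_{α/2} + z_β)·√(2/n).
z-sum = 1.960 + 1.036 = 2.996.
d_min = 2.996 × √(2/361) = 2.996 × 0.0744 = 0.223.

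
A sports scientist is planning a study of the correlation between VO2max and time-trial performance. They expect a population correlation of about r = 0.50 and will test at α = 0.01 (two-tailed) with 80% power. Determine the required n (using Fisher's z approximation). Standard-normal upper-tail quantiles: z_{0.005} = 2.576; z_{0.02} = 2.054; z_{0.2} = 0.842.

Fisher's z: C = ½·ln((1+r)/(1−r)) = ½·ln(3.0000) = 0.5493.
n = ((z_{α/2} + z_β)/C)² + 3.
(2.576 + 0.842) / 0.5493 = 3.418 / 0.5493 = 6.222.
n = 6.222² + 3 = 38.72 + 3 = 41.7.
Round up.

n = 42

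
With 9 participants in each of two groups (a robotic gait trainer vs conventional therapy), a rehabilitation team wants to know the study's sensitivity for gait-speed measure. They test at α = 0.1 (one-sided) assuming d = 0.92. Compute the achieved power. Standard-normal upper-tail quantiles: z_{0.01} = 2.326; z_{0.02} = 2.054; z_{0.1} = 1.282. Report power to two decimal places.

power ≈ 0.75

For two equal groups, power = Φ(d·√(n/2) − z_{α}).
d·√(n/2) = 0.92 × √(9/2) = 0.92 × 2.121 = 1.952.
z_β = 1.952 − 1.282 = 0.670.
Power = Φ(0.670) = 0.748.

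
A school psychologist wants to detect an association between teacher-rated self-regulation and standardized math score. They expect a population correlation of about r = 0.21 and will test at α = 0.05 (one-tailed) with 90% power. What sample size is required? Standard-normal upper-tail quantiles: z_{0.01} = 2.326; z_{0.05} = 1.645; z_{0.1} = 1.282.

Fisher's z: C = ½·ln((1+r)/(1−r)) = ½·ln(1.5316) = 0.2132.
n = ((z_{α} + z_β)/C)² + 3.
(1.645 + 1.282) / 0.2132 = 2.927 / 0.2132 = 13.729.
n = 13.729² + 3 = 188.48 + 3 = 191.5.
Round up.

n = 192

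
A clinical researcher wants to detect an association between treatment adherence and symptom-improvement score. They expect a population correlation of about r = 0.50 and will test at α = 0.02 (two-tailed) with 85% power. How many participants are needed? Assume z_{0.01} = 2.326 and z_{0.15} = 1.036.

Fisher's z: C = ½·ln((1+r)/(1−r)) = ½·ln(3.0000) = 0.5493.
n = ((z_{α/2} + z_β)/C)² + 3.
(2.326 + 1.036) / 0.5493 = 3.362 / 0.5493 = 6.121.
n = 6.121² + 3 = 37.46 + 3 = 40.5.
Round up.

n = 41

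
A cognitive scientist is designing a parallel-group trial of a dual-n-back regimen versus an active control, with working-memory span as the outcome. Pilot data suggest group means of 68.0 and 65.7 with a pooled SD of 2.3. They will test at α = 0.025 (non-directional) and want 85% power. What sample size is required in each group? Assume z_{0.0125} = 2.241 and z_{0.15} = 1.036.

Cohen's d = |M₁ − M₂| / SD_pooled = |68.0 − 65.7| / 2.3 = 2.3 / 2.3 = 1.000.
For two independent groups with equal n: n = 2·((z_{α/2} + z_β) / d)².
z_{α/2} + z_β = 2.241 + 1.036 = 3.277.
n = 2 × (3.277 / 1.000)² = 2 × 3.277² = 2 × 10.74 = 21.5.
Round up to the next whole participant.

n = 22 per group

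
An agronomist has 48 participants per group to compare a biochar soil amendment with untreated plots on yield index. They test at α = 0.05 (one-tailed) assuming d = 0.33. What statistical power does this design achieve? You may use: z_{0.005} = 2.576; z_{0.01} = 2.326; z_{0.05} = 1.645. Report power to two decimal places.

power ≈ 0.49

For two equal groups, power = Φ(d·√(n/2) − z_{α}).
d·√(n/2) = 0.33 × √(48/2) = 0.33 × 4.899 = 1.617.
z_β = 1.617 − 1.645 = -0.028.
Power = Φ(-0.028) = 0.489.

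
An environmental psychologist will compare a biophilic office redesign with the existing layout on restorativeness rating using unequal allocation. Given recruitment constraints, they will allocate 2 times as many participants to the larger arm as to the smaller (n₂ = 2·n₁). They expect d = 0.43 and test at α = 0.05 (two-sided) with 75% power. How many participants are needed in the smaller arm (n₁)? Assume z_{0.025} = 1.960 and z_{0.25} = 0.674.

With allocation ratio k = n₂/n₁ = 2, Var(x̄₁−x̄₂) = σ²(1/n₁ + 1/(k·n₁)) = σ²·(k+1)/(k·n₁).
So n₁ = (1 + 1/k)·((z_{α/2} + z_β)/d)² = 1.500 × (2.634/0.43)².
n₁ = 1.500 × 37.52 = 56.3.
Round up: n₁ = 57, giving n₂ = 2 × 57 = 114.

n₁ = 57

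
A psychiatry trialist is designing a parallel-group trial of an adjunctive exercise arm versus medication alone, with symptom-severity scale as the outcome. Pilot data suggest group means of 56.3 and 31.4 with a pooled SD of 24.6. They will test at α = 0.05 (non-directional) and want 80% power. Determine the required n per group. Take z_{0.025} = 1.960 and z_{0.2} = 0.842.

Cohen's d = |M₁ − M₂| / SD_pooled = |56.3 − 31.4| / 24.6 = 24.9 / 24.6 = 1.012.
For two independent groups with equal n: n = 2·((z_{α/2} + z_β) / d)².
z_{α/2} + z_β = 1.960 + 0.842 = 2.802.
n = 2 × (2.802 / 1.012)² = 2 × 2.769² = 2 × 7.67 = 15.3.
Round up to the next whole participant.

n = 16 per group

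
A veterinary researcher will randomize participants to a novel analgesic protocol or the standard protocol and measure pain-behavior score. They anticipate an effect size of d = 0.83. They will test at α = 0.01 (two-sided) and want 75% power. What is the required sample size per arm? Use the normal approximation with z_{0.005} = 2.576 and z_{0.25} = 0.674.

For two independent groups with equal n: n = 2·((z_{α/2} + z_β) / d)².
z_{α/2} + z_β = 2.576 + 0.674 = 3.250.
n = 2 × (3.250 / 0.83)² = 2 × 3.916² = 2 × 15.33 = 30.7.
Round up to the next whole participant.

n = 31 per group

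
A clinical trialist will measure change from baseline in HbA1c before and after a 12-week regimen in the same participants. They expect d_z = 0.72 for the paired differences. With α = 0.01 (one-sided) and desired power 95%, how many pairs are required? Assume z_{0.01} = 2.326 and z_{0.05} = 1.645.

n = 31 pairs

For a paired (one-sample on differences) test: n = ((z_{α} + z_β) / d)².
z_{α} + z_β = 2.326 + 1.645 = 3.971.
n = (3.971 / 0.72)² = 5.515² = 30.42.
Round up.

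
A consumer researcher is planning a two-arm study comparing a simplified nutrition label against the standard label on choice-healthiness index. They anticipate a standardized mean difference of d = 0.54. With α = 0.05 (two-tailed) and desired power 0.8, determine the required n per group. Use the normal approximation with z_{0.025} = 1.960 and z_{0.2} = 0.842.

n = 54 per group

For two independent groups with equal n: n = 2·((z_{α/2} + z_β) / d)².
z_{α/2} + z_β = 1.960 + 0.842 = 2.802.
n = 2 × (2.802 / 0.54)² = 2 × 5.189² = 2 × 26.92 = 53.8.
Round up to the next whole participant.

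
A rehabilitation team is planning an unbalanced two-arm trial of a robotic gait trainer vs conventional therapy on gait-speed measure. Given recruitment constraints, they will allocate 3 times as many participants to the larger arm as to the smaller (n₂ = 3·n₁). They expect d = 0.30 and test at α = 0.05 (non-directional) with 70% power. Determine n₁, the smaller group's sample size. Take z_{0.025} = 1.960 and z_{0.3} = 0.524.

n₁ = 92

With allocation ratio k = n₂/n₁ = 3, Var(x̄₁−x̄₂) = σ²(1/n₁ + 1/(k·n₁)) = σ²·(k+1)/(k·n₁).
So n₁ = (1 + 1/k)·((z_{α/2} + z_β)/d)² = 1.333 × (2.484/0.30)².
n₁ = 1.333 × 68.56 = 91.4.
Round up: n₁ = 92, giving n₂ = 3 × 92 = 276.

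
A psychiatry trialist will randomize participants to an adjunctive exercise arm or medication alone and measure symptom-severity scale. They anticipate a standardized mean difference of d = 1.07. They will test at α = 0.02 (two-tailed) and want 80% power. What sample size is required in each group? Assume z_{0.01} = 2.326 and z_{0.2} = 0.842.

n = 18 per group

For two independent groups with equal n: n = 2·((z_{α/2} + z_β) / d)².
z_{α/2} + z_β = 2.326 + 0.842 = 3.168.
n = 2 × (3.168 / 1.07)² = 2 × 2.961² = 2 × 8.77 = 17.5.
Round up to the next whole participant.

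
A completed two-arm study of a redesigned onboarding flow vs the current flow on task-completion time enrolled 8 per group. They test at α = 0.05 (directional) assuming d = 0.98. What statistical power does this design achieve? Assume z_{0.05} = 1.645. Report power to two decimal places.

power ≈ 0.62

For two equal groups, power = Φ(d·√(n/2) − z_{α}).
d·√(n/2) = 0.98 × √(8/2) = 0.98 × 2.000 = 1.960.
z_β = 1.960 − 1.645 = 0.315.
Power = Φ(0.315) = 0.624.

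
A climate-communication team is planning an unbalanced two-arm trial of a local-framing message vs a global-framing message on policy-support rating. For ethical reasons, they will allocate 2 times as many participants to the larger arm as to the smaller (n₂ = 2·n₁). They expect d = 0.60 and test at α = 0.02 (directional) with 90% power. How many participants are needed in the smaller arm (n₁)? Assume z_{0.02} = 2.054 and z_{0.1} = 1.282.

n₁ = 47

With allocation ratio k = n₂/n₁ = 2, Var(x̄₁−x̄₂) = σ²(1/n₁ + 1/(k·n₁)) = σ²·(k+1)/(k·n₁).
So n₁ = (1 + 1/k)·((z_{α} + z_β)/d)² = 1.500 × (3.336/0.60)².
n₁ = 1.500 × 30.91 = 46.4.
Round up: n₁ = 47, giving n₂ = 2 × 47 = 94.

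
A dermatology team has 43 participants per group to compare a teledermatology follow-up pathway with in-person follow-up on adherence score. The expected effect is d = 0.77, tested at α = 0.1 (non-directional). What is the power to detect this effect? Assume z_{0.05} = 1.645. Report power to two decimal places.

For two equal groups, power = Φ(d·√(n/2) − z_{α/2}).
d·√(n/2) = 0.77 × √(43/2) = 0.77 × 4.637 = 3.570.
z_β = 3.570 − 1.645 = 1.925.
Power = Φ(1.925) = 0.973.

power ≈ 0.97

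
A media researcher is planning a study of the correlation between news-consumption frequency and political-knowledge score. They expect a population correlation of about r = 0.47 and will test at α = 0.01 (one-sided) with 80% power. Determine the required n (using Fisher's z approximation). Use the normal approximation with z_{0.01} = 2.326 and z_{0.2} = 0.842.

Fisher's z: C = ½·ln((1+r)/(1−r)) = ½·ln(2.7736) = 0.5101.
n = ((z_{α} + z_β)/C)² + 3.
(2.326 + 0.842) / 0.5101 = 3.168 / 0.5101 = 6.211.
n = 6.211² + 3 = 38.57 + 3 = 41.6.
Round up.

n = 42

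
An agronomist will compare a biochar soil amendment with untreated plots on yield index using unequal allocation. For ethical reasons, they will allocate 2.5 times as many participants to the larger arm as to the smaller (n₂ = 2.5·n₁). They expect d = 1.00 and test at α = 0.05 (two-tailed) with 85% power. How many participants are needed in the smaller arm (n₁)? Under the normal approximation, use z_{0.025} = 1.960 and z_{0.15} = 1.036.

n₁ = 13

With allocation ratio k = n₂/n₁ = 2.5, Var(x̄₁−x̄₂) = σ²(1/n₁ + 1/(k·n₁)) = σ²·(k+1)/(k·n₁).
So n₁ = (1 + 1/k)·((z_{α/2} + z_β)/d)² = 1.400 × (2.996/1.00)².
n₁ = 1.400 × 8.98 = 12.6.
Round up: n₁ = 13, giving n₂ = ⌈2.5 × 13⌉ = ⌈32.5⌉ = 33.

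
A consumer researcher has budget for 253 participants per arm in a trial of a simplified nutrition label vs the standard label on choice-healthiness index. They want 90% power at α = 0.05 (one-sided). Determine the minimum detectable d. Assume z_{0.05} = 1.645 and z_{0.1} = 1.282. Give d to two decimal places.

d_min ≈ 0.26

For two independent groups of n = 253 each: d_min = (z_{α} + z_β)·√(2/n).
z-sum = 1.645 + 1.282 = 2.927.
d_min = 2.927 × √(2/253) = 2.927 × 0.0889 = 0.260.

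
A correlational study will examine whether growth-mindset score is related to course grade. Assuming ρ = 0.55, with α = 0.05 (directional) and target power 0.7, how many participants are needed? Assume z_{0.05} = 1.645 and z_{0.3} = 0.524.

Fisher's z: C = ½·ln((1+r)/(1−r)) = ½·ln(3.4444) = 0.6184.
n = ((z_{α} + z_β)/C)² + 3.
(1.645 + 0.524) / 0.6184 = 2.169 / 0.6184 = 3.507.
n = 3.507² + 3 = 12.30 + 3 = 15.3.
Round up.

n = 16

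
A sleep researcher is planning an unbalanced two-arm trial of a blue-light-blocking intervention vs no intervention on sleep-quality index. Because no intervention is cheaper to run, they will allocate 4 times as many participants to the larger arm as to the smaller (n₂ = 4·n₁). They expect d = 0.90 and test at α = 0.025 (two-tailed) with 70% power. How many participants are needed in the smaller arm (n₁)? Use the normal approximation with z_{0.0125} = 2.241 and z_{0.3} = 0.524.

With allocation ratio k = n₂/n₁ = 4, Var(x̄₁−x̄₂) = σ²(1/n₁ + 1/(k·n₁)) = σ²·(k+1)/(k·n₁).
So n₁ = (1 + 1/k)·((z_{α/2} + z_β)/d)² = 1.250 × (2.765/0.90)².
n₁ = 1.250 × 9.44 = 11.8.
Round up: n₁ = 12, giving n₂ = 4 × 12 = 48.

n₁ = 12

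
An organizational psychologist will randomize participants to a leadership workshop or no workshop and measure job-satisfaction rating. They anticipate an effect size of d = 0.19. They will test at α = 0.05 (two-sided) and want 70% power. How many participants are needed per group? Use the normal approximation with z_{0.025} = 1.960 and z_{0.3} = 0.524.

n = 342 per group

For two independent groups with equal n: n = 2·((z_{α/2} + z_β) / d)².
z_{α/2} + z_β = 1.960 + 0.524 = 2.484.
n = 2 × (2.484 / 0.19)² = 2 × 13.074² = 2 × 170.92 = 341.8.
Round up to the next whole participant.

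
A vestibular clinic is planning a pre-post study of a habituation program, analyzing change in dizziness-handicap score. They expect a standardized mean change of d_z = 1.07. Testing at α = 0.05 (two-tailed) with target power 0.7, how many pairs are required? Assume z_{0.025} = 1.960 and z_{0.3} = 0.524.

n = 6 pairs

For a paired (one-sample on differences) test: n = ((z_{α/2} + z_β) / d)².
z_{α/2} + z_β = 1.960 + 0.524 = 2.484.
n = (2.484 / 1.07)² = 2.321² = 5.39.
Round up.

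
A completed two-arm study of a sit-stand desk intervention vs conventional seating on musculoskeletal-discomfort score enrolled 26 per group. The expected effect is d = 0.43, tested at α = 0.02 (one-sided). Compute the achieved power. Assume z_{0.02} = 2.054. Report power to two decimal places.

For two equal groups, power = Φ(d·√(n/2) − z_{α}).
d·√(n/2) = 0.43 × √(26/2) = 0.43 × 3.606 = 1.550.
z_β = 1.550 − 2.054 = -0.504.
Power = Φ(-0.504) = 0.307.

power ≈ 0.31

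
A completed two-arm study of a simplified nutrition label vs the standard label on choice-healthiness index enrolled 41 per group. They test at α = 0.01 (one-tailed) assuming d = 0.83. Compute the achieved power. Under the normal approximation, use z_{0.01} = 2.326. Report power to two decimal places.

For two equal groups, power = Φ(d·√(n/2) − z_{α}).
d·√(n/2) = 0.83 × √(41/2) = 0.83 × 4.528 = 3.758.
z_β = 3.758 − 2.326 = 1.432.
Power = Φ(1.432) = 0.924.

power ≈ 0.92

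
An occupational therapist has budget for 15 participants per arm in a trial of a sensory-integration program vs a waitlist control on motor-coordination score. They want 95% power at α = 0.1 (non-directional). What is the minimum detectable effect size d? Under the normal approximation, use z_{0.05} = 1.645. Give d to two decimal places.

For two independent groups of n = 15 each: d_min = (z_{α/2} + z_β)·√(2/n).
z-sum = 1.645 + 1.645 = 3.290.
d_min = 3.290 × √(2/15) = 3.290 × 0.3651 = 1.201.

d_min ≈ 1.20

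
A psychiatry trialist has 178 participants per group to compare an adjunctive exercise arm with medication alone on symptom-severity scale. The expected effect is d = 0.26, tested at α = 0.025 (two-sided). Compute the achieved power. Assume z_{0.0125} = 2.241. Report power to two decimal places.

For two equal groups, power = Φ(d·√(n/2) − z_{α/2}).
d·√(n/2) = 0.26 × √(178/2) = 0.26 × 9.434 = 2.453.
z_β = 2.453 − 2.241 = 0.212.
Power = Φ(0.212) = 0.584.

power ≈ 0.58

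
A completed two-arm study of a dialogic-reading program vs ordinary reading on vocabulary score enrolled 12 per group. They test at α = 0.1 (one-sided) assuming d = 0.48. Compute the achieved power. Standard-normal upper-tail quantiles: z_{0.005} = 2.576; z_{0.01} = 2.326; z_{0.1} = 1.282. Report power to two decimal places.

power ≈ 0.46

For two equal groups, power = Φ(d·√(n/2) − z_{α}).
d·√(n/2) = 0.48 × √(12/2) = 0.48 × 2.449 = 1.176.
z_β = 1.176 − 1.282 = -0.106.
Power = Φ(-0.106) = 0.458.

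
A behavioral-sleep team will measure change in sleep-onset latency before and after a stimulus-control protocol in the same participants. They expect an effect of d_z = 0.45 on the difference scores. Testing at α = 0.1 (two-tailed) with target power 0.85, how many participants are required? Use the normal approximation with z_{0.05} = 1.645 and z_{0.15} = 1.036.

For a paired (one-sample on differences) test: n = ((z_{α/2} + z_β) / d)².
z_{α/2} + z_β = 1.645 + 1.036 = 2.681.
n = (2.681 / 0.45)² = 5.958² = 35.50.
Round up.

n = 36 pairs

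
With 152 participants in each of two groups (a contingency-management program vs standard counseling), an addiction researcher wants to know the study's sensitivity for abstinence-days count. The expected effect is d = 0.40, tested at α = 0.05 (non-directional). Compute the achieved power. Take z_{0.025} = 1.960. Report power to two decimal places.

For two equal groups, power = Φ(d·√(n/2) − z_{α/2}).
d·√(n/2) = 0.40 × √(152/2) = 0.40 × 8.718 = 3.487.
z_β = 3.487 − 1.960 = 1.527.
Power = Φ(1.527) = 0.937.

power ≈ 0.94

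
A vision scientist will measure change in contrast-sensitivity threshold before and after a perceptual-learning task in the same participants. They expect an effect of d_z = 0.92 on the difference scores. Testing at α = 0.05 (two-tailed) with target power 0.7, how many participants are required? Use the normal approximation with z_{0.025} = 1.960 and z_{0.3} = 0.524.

For a paired (one-sample on differences) test: n = ((z_{α/2} + z_β) / d)².
z_{α/2} + z_β = 1.960 + 0.524 = 2.484.
n = (2.484 / 0.92)² = 2.700² = 7.29.
Round up.

n = 8 pairs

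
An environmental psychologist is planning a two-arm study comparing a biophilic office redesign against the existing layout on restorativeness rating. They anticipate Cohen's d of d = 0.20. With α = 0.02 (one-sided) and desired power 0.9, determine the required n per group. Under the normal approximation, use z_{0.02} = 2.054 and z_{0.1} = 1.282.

n = 557 per group

For two independent groups with equal n: n = 2·((z_{α} + z_β) / d)².
z_{α} + z_β = 2.054 + 1.282 = 3.336.
n = 2 × (3.336 / 0.20)² = 2 × 16.680² = 2 × 278.22 = 556.4.
Round up to the next whole participant.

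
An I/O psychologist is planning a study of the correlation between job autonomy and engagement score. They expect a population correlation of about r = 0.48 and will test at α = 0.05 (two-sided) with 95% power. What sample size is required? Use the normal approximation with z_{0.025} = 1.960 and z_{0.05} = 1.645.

n = 51

Fisher's z: C = ½·ln((1+r)/(1−r)) = ½·ln(2.8462) = 0.5230.
n = ((z_{α/2} + z_β)/C)² + 3.
(1.960 + 1.645) / 0.5230 = 3.605 / 0.5230 = 6.893.
n = 6.893² + 3 = 47.51 + 3 = 50.5.
Round up.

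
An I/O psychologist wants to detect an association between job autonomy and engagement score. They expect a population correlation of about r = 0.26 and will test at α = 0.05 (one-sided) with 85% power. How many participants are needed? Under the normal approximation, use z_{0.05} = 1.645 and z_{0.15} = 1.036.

n = 105

Fisher's z: C = ½·ln((1+r)/(1−r)) = ½·ln(1.7027) = 0.2661.
n = ((z_{α} + z_β)/C)² + 3.
(1.645 + 1.036) / 0.2661 = 2.681 / 0.2661 = 10.075.
n = 10.075² + 3 = 101.51 + 3 = 104.5.
Round up.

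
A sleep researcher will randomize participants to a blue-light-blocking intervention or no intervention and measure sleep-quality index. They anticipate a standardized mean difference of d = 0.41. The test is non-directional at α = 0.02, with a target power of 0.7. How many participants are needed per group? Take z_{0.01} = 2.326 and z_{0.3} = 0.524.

For two independent groups with equal n: n = 2·((z_{α/2} + z_β) / d)².
z_{α/2} + z_β = 2.326 + 0.524 = 2.850.
n = 2 × (2.850 / 0.41)² = 2 × 6.951² = 2 × 48.32 = 96.6.
Round up to the next whole participant.

n = 97 per group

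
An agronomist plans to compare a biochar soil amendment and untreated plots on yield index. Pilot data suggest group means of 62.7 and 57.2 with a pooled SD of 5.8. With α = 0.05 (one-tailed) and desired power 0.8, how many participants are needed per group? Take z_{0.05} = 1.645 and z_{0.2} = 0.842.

n = 14 per group

Cohen's d = |M₁ − M₂| / SD_pooled = |62.7 − 57.2| / 5.8 = 5.5 / 5.8 = 0.948.
For two independent groups with equal n: n = 2·((z_{α} + z_β) / d)².
z_{α} + z_β = 1.645 + 0.842 = 2.487.
n = 2 × (2.487 / 0.948)² = 2 × 2.623² = 2 × 6.88 = 13.8.
Round up to the next whole participant.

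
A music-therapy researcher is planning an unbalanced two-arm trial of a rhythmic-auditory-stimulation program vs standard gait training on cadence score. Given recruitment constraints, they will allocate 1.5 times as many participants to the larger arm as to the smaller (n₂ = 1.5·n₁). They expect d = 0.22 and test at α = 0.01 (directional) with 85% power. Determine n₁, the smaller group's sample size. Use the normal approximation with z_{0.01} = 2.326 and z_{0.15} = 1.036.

n₁ = 390

With allocation ratio k = n₂/n₁ = 1.5, Var(x̄₁−x̄₂) = σ²(1/n₁ + 1/(k·n₁)) = σ²·(k+1)/(k·n₁).
So n₁ = (1 + 1/k)·((z_{α} + z_β)/d)² = 1.667 × (3.362/0.22)².
n₁ = 1.667 × 233.53 = 389.2.
Round up: n₁ = 390, giving n₂ = 1.5 × 390 = 585.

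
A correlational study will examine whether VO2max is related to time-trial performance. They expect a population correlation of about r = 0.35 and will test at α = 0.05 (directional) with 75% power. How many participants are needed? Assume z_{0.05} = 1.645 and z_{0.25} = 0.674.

n = 44

Fisher's z: C = ½·ln((1+r)/(1−r)) = ½·ln(2.0769) = 0.3654.
n = ((z_{α} + z_β)/C)² + 3.
(1.645 + 0.674) / 0.3654 = 2.319 / 0.3654 = 6.346.
n = 6.346² + 3 = 40.28 + 3 = 43.3.
Round up.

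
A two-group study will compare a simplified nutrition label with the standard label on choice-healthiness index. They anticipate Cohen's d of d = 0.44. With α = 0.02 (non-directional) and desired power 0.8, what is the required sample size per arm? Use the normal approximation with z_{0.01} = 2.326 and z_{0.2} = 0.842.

n = 104 per group

For two independent groups with equal n: n = 2·((z_{α/2} + z_β) / d)².
z_{α/2} + z_β = 2.326 + 0.842 = 3.168.
n = 2 × (3.168 / 0.44)² = 2 × 7.200² = 2 × 51.84 = 103.7.
Round up to the next whole participant.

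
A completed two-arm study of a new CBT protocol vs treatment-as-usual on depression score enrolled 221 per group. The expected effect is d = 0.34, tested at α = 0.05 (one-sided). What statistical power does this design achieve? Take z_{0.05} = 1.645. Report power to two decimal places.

For two equal groups, power = Φ(d·√(n/2) − z_{α}).
d·√(n/2) = 0.34 × √(221/2) = 0.34 × 10.512 = 3.574.
z_β = 3.574 − 1.645 = 1.929.
Power = Φ(1.929) = 0.973.

power ≈ 0.97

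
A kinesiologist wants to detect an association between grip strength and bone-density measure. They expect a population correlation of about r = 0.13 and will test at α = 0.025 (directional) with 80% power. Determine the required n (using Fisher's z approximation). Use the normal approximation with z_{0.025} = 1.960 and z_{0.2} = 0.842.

Fisher's z: C = ½·ln((1+r)/(1−r)) = ½·ln(1.2989) = 0.1307.
n = ((z_{α} + z_β)/C)² + 3.
(1.960 + 0.842) / 0.1307 = 2.802 / 0.1307 = 21.438.
n = 21.438² + 3 = 459.61 + 3 = 462.6.
Round up.

n = 463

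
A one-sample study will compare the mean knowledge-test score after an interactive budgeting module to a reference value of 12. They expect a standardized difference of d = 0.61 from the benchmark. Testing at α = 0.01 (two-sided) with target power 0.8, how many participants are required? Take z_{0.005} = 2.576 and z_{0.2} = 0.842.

n = 32

For a one-sample test: n = ((z_{α/2} + z_β) / d)².
z_{α/2} + z_β = 2.576 + 0.842 = 3.418.
n = (3.418 / 0.61)² = 5.603² = 31.40.
Round up.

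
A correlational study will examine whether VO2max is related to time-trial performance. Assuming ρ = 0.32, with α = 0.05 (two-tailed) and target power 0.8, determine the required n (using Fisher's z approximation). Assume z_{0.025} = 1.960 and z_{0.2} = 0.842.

n = 75

Fisher's z: C = ½·ln((1+r)/(1−r)) = ½·ln(1.9412) = 0.3316.
n = ((z_{α/2} + z_β)/C)² + 3.
(1.960 + 0.842) / 0.3316 = 2.802 / 0.3316 = 8.450.
n = 8.450² + 3 = 71.40 + 3 = 74.4.
Round up.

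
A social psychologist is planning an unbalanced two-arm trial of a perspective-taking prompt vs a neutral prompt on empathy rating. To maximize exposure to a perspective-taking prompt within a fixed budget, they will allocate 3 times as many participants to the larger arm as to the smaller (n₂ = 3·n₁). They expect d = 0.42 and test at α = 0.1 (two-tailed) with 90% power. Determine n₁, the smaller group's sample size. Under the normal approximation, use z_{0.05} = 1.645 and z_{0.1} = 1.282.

n₁ = 65

With allocation ratio k = n₂/n₁ = 3, Var(x̄₁−x̄₂) = σ²(1/n₁ + 1/(k·n₁)) = σ²·(k+1)/(k·n₁).
So n₁ = (1 + 1/k)·((z_{α/2} + z_β)/d)² = 1.333 × (2.927/0.42)².
n₁ = 1.333 × 48.57 = 64.8.
Round up: n₁ = 65, giving n₂ = 3 × 65 = 195.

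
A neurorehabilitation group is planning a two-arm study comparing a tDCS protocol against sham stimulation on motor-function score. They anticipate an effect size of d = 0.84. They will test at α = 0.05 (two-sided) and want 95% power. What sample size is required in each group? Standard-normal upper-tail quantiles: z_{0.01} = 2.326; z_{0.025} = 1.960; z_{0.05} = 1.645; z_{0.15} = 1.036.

n = 37 per group

For two independent groups with equal n: n = 2·((z_{α/2} + z_β) / d)².
z_{α/2} + z_β = 1.960 + 1.645 = 3.605.
n = 2 × (3.605 / 0.84)² = 2 × 4.292² = 2 × 18.42 = 36.8.
Round up to the next whole participant.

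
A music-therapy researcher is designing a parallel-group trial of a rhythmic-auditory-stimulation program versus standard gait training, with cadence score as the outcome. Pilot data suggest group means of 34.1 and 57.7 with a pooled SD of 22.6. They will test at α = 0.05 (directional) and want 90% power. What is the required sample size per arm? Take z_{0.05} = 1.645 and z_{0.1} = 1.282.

n = 16 per group

Cohen's d = |M₁ − M₂| / SD_pooled = |34.1 − 57.7| / 22.6 = 23.6 / 22.6 = 1.044.
For two independent groups with equal n: n = 2·((z_{α} + z_β) / d)².
z_{α} + z_β = 1.645 + 1.282 = 2.927.
n = 2 × (2.927 / 1.044)² = 2 × 2.804² = 2 × 7.86 = 15.7.
Round up to the next whole participant.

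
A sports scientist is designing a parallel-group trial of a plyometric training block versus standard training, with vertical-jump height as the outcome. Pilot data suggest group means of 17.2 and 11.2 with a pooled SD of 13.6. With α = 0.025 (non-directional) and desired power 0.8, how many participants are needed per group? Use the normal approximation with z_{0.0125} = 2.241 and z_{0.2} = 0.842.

n = 98 per group

Cohen's d = |M₁ − M₂| / SD_pooled = |17.2 − 11.2| / 13.6 = 6.0 / 13.6 = 0.441.
For two independent groups with equal n: n = 2·((z_{α/2} + z_β) / d)².
z_{α/2} + z_β = 2.241 + 0.842 = 3.083.
n = 2 × (3.083 / 0.441)² = 2 × 6.991² = 2 × 48.87 = 97.7.
Round up to the next whole participant.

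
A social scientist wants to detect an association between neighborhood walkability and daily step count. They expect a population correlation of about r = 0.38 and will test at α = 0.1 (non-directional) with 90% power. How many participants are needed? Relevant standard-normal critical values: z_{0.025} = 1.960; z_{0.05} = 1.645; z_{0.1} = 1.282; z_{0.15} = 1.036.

n = 57

Fisher's z: C = ½·ln((1+r)/(1−r)) = ½·ln(2.2258) = 0.4001.
n = ((z_{α/2} + z_β)/C)² + 3.
(1.645 + 1.282) / 0.4001 = 2.927 / 0.4001 = 7.316.
n = 7.316² + 3 = 53.52 + 3 = 56.5.
Round up.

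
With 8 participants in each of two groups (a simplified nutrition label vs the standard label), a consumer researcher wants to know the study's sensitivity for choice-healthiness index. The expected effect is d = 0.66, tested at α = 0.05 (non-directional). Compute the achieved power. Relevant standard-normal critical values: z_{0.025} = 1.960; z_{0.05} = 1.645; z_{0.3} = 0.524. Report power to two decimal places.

power ≈ 0.26

For two equal groups, power = Φ(d·√(n/2) − z_{α/2}).
d·√(n/2) = 0.66 × √(8/2) = 0.66 × 2.000 = 1.320.
z_β = 1.320 − 1.960 = -0.640.
Power = Φ(-0.640) = 0.261.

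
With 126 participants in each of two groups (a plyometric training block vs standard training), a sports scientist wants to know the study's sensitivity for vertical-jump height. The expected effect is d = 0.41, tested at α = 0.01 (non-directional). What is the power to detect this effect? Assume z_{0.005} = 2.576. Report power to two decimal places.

power ≈ 0.75

For two equal groups, power = Φ(d·√(n/2) − z_{α/2}).
d·√(n/2) = 0.41 × √(126/2) = 0.41 × 7.937 = 3.254.
z_β = 3.254 − 2.576 = 0.678.
Power = Φ(0.678) = 0.751.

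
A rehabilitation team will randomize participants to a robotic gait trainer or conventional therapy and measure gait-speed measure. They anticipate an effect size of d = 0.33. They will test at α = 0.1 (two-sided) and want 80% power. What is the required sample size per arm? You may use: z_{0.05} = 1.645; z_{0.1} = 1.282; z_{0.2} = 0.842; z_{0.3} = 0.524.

n = 114 per group

For two independent groups with equal n: n = 2·((z_{α/2} + z_β) / d)².
z_{α/2} + z_β = 1.645 + 0.842 = 2.487.
n = 2 × (2.487 / 0.33)² = 2 × 7.536² = 2 × 56.80 = 113.6.
Round up to the next whole participant.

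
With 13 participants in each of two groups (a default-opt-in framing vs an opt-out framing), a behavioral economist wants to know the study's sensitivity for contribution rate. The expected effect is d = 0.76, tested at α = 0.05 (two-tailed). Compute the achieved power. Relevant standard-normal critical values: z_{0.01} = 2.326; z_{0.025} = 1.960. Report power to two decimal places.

For two equal groups, power = Φ(d·√(n/2) − z_{α/2}).
d·√(n/2) = 0.76 × √(13/2) = 0.76 × 2.550 = 1.938.
z_β = 1.938 − 1.960 = -0.022.
Power = Φ(-0.022) = 0.491.

power ≈ 0.49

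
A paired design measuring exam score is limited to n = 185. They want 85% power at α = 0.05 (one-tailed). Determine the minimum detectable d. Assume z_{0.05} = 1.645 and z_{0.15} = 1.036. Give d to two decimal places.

For a single sample (or paired design) of n = 185: d_min = (z_{α} + z_β)/√n.
z-sum = 1.645 + 1.036 = 2.681.
d_min = 2.681 / √185 = 2.681 / 13.601 = 0.197.

d_min ≈ 0.20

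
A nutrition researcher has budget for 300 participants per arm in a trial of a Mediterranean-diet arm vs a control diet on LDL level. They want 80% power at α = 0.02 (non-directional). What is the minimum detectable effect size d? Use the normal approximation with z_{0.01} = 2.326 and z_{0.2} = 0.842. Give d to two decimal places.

For two independent groups of n = 300 each: d_min = (z_{α/2} + z_β)·√(2/n).
z-sum = 2.326 + 0.842 = 3.168.
d_min = 3.168 × √(2/300) = 3.168 × 0.0816 = 0.259.

d_min ≈ 0.26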